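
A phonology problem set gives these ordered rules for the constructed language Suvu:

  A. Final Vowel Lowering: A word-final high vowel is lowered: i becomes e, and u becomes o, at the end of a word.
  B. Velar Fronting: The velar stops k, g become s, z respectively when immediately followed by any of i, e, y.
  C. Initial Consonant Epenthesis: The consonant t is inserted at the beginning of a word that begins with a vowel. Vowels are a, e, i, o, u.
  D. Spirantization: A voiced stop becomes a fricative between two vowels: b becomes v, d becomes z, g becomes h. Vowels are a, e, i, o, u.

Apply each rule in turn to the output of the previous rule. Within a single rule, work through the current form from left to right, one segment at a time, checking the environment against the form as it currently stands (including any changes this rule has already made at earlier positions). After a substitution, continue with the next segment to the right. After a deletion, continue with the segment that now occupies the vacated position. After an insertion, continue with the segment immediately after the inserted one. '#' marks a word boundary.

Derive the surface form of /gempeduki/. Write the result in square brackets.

A Final Vowel Lowering: [gempeduki] → [gempeduke]
B Velar Fronting: [gempeduke] → [zempeduse]
C Initial Consonant Epenthesis: no change — [zempeduse]
D Spirantization: [zempeduse] → [zempezuse]

[zempezuse]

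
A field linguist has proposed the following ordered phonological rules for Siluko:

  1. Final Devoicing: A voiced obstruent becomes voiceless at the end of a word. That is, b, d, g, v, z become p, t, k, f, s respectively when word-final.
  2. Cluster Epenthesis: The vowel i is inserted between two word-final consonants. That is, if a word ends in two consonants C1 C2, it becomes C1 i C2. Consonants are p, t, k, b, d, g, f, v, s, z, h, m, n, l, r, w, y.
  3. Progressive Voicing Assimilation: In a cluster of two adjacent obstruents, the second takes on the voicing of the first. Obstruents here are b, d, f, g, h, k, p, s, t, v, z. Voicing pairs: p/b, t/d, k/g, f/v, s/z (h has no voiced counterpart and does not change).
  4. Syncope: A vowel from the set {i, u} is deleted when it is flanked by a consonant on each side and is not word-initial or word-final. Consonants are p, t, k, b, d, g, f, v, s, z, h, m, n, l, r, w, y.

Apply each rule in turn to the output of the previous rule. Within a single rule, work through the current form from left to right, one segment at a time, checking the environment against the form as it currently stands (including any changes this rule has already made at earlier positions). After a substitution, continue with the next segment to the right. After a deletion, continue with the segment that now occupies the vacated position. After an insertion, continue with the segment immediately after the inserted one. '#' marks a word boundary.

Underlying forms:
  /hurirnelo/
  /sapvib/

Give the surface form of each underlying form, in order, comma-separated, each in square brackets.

[hrrnelo], [sapfp]

/hurirnelo/:
  1 Final Devoicing: no change — [hurirnelo]
  2 Cluster Epenthesis: no change — [hurirnelo]
  3 Progressive Voicing Assimilation: no change — [hurirnelo]
  4 Syncope: [hurirnelo] → [hrrnelo]
/sapvib/:
  1 Final Devoicing: [sapvib] → [sapvip]
  2 Cluster Epenthesis: no change — [sapvip]
  3 Progressive Voicing Assimilation: [sapvip] → [sapfip]
  4 Syncope: [sapfip] → [sapfp]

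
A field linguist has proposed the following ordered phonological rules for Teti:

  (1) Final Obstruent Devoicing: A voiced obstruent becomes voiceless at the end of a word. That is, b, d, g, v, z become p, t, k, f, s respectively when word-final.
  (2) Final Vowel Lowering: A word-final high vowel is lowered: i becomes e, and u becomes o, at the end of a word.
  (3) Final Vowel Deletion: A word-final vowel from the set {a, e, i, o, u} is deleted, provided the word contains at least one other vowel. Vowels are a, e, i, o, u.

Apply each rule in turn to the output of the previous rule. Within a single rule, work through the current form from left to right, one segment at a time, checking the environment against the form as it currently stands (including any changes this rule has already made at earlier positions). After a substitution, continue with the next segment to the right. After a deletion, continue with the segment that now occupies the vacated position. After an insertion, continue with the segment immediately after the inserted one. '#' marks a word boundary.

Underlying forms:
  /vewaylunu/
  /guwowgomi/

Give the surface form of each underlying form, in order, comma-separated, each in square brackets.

[vewaylun], [guwowgom]

/vewaylunu/:
  (1) Final Obstruent Devoicing: no change — [vewaylunu]
  (2) Final Vowel Lowering: [vewaylunu] → [vewayluno]
  (3) Final Vowel Deletion: [vewayluno] → [vewaylun]
/guwowgomi/:
  (1) Final Obstruent Devoicing: no change — [guwowgomi]
  (2) Final Vowel Lowering: [guwowgomi] → [guwowgome]
  (3) Final Vowel Deletion: [guwowgome] → [guwowgom]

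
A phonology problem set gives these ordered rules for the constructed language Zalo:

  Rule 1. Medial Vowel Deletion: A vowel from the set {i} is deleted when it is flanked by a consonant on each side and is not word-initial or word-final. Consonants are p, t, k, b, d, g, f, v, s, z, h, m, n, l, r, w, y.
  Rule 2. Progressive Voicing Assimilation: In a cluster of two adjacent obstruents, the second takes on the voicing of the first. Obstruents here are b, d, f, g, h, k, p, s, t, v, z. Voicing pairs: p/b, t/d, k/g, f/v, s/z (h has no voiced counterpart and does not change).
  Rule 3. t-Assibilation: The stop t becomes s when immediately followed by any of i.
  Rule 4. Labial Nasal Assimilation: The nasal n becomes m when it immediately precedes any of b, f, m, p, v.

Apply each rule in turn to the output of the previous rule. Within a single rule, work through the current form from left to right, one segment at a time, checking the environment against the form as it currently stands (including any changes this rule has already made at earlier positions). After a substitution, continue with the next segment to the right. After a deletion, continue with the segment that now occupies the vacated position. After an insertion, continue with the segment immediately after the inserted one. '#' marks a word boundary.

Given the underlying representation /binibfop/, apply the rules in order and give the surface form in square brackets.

[bmbvop]

Rule 1 Medial Vowel Deletion: [binibfop] → [bnbfop]
Rule 2 Progressive Voicing Assimilation: [bnbfop] → [bnbvop]
Rule 3 t-Assibilation: no change — [bnbvop]
Rule 4 Labial Nasal Assimilation: [bnbvop] → [bmbvop]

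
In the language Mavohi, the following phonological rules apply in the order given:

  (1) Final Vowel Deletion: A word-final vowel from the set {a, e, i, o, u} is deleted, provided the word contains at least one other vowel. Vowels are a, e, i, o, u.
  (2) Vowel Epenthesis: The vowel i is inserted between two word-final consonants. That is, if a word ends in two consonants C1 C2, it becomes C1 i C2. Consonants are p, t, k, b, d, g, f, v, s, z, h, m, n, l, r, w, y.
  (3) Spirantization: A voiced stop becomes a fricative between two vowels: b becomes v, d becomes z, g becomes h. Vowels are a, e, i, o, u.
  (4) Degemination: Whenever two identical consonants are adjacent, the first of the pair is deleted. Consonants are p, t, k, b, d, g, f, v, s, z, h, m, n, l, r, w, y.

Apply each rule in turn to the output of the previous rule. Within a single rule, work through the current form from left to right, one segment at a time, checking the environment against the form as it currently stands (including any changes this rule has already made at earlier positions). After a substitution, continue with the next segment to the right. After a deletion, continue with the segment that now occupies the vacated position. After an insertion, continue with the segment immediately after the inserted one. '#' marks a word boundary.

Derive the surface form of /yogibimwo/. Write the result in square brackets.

[yohivimiw]

(1) Final Vowel Deletion: [yogibimwo] → [yogibimw]
(2) Vowel Epenthesis: [yogibimw] → [yogibimiw]
(3) Spirantization: [yogibimiw] → [yohivimiw]
(4) Degemination: no change — [yohivimiw]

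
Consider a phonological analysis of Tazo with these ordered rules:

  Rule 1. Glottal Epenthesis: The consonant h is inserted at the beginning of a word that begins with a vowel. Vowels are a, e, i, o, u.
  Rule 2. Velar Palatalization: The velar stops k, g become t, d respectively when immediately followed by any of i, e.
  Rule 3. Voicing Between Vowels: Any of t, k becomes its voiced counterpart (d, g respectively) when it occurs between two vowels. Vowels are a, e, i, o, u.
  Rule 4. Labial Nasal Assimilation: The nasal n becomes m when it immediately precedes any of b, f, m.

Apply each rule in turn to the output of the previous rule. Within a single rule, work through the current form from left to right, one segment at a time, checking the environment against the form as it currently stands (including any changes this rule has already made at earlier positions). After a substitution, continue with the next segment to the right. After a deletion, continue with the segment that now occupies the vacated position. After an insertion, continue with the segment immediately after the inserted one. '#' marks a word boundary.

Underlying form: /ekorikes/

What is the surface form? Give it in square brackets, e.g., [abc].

[hegorides]

Rule 1 Glottal Epenthesis: [ekorikes] → [hekorikes]
Rule 2 Velar Palatalization: [hekorikes] → [hekorites]
Rule 3 Voicing Between Vowels: [hekorites] → [hegorides]
Rule 4 Labial Nasal Assimilation: no change — [hegorides]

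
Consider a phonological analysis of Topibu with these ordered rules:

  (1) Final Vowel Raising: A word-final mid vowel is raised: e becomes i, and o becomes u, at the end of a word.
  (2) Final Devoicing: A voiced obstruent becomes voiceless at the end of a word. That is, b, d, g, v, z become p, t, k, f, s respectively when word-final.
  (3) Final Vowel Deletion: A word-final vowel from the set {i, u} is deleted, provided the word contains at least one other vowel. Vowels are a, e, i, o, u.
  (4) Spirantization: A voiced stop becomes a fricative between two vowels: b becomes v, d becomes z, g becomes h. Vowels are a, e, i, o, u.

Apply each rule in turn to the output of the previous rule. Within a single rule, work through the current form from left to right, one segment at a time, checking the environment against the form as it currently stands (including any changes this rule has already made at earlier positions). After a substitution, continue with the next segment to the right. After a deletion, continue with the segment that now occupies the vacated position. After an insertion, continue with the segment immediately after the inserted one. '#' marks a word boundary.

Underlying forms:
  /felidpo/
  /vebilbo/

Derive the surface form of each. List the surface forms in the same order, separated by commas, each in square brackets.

[felidp], [vevilb]

/felidpo/:
  (1) Final Vowel Raising: [felidpo] → [felidpu]
  (2) Final Devoicing: no change — [felidpu]
  (3) Final Vowel Deletion: [felidpu] → [felidp]
  (4) Spirantization: no change — [felidp]
/vebilbo/:
  (1) Final Vowel Raising: [vebilbo] → [vebilbu]
  (2) Final Devoicing: no change — [vebilbu]
  (3) Final Vowel Deletion: [vebilbu] → [vebilb]
  (4) Spirantization: [vebilb] → [vevilb]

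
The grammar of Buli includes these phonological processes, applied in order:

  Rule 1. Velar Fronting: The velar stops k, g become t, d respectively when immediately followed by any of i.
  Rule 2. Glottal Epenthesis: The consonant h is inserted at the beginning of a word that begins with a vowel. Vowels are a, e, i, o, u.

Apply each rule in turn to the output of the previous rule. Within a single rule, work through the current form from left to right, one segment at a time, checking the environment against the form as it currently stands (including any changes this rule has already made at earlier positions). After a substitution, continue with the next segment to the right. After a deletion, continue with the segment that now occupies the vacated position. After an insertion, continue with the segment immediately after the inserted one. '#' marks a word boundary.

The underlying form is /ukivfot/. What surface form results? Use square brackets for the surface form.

Rule 1 Velar Fronting: [ukivfot] → [utivfot]
Rule 2 Glottal Epenthesis: [utivfot] → [hutivfot]

[hutivfot]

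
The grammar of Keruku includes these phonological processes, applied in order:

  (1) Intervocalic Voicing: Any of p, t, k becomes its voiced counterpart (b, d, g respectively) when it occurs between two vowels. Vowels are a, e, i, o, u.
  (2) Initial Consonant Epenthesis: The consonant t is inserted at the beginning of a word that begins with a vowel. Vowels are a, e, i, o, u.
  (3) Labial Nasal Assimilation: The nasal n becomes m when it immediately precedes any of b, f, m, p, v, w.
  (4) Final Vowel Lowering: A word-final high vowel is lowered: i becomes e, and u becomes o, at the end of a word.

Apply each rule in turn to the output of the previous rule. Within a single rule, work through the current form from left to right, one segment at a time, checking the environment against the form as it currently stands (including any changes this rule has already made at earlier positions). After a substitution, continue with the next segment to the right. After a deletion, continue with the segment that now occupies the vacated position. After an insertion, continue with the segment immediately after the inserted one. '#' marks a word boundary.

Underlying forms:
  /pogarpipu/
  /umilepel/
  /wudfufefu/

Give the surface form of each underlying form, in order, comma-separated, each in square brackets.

[pogarpibo], [tumilebel], [wudfufefo]

/pogarpipu/:
  (1) Intervocalic Voicing: [pogarpipu] → [pogarpibu]
  (2) Initial Consonant Epenthesis: no change — [pogarpibu]
  (3) Labial Nasal Assimilation: no change — [pogarpibu]
  (4) Final Vowel Lowering: [pogarpibu] → [pogarpibo]
/umilepel/:
  (1) Intervocalic Voicing: [umilepel] → [umilebel]
  (2) Initial Consonant Epenthesis: [umilebel] → [tumilebel]
  (3) Labial Nasal Assimilation: no change — [tumilebel]
  (4) Final Vowel Lowering: no change — [tumilebel]
/wudfufefu/:
  (1) Intervocalic Voicing: no change — [wudfufefu]
  (2) Initial Consonant Epenthesis: no change — [wudfufefu]
  (3) Labial Nasal Assimilation: no change — [wudfufefu]
  (4) Final Vowel Lowering: [wudfufefu] → [wudfufefo]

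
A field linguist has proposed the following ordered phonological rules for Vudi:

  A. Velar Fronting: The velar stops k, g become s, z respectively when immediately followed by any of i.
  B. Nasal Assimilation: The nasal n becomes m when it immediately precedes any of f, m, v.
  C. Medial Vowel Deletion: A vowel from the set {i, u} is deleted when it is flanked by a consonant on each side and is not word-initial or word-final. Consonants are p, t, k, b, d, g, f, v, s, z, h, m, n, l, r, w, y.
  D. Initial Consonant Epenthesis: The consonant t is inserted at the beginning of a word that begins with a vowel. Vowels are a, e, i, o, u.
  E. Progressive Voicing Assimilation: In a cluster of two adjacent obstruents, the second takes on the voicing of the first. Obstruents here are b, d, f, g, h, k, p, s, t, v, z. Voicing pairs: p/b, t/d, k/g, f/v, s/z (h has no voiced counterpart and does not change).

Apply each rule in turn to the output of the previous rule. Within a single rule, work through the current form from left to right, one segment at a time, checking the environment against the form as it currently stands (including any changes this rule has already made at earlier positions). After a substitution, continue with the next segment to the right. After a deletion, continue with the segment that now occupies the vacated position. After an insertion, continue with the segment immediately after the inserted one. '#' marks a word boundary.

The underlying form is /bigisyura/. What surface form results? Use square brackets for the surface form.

A Velar Fronting: [bigisyura] → [bizisyura]
B Nasal Assimilation: no change — [bizisyura]
C Medial Vowel Deletion: [bizisyura] → [bzsyra]
D Initial Consonant Epenthesis: no change — [bzsyra]
E Progressive Voicing Assimilation: [bzsyra] → [bzzyra]

[bzzyra]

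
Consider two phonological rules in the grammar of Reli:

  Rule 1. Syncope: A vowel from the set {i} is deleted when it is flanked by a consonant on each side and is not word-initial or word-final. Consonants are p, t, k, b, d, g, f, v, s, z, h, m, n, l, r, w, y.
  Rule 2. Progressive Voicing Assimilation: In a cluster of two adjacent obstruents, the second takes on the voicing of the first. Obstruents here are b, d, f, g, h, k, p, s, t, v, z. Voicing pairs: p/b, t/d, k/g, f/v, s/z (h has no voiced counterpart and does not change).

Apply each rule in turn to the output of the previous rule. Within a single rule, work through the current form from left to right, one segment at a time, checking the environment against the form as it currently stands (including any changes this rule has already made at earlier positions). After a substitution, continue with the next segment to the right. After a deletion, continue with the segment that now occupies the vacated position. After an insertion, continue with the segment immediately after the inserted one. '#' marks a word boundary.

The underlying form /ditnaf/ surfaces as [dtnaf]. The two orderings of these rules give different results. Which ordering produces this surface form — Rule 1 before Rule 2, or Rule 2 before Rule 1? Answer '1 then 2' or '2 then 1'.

Order 1 then 2:
  1 Syncope: [ditnaf] → [dtnaf]
  2 Progressive Voicing Assimilation: [dtnaf] → [ddnaf]
  result: [ddnaf]
Order 2 then 1:
  2 Progressive Voicing Assimilation: no change — [ditnaf]
  1 Syncope: [ditnaf] → [dtnaf]
  result: [dtnaf]

2 then 1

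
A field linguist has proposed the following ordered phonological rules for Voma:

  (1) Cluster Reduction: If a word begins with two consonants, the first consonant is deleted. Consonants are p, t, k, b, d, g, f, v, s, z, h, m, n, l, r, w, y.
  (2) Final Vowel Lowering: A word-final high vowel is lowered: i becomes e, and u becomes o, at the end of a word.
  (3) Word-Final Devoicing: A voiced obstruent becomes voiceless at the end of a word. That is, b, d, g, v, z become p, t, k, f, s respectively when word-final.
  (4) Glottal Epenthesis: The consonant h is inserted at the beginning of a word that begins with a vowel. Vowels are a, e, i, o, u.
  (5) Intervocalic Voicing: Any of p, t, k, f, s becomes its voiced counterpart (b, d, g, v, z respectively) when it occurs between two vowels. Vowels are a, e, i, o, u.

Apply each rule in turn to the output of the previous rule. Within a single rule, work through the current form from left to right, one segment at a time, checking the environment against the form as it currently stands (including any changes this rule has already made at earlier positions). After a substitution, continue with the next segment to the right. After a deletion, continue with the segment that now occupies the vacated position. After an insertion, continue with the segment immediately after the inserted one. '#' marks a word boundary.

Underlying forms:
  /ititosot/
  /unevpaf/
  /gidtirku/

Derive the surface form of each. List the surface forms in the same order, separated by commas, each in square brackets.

[hididozot], [hunevpaf], [gidtirko]

/ititosot/:
  (1) Cluster Reduction: no change — [ititosot]
  (2) Final Vowel Lowering: no change — [ititosot]
  (3) Word-Final Devoicing: no change — [ititosot]
  (4) Glottal Epenthesis: [ititosot] → [hititosot]
  (5) Intervocalic Voicing: [hititosot] → [hididozot]
/unevpaf/:
  (1) Cluster Reduction: no change — [unevpaf]
  (2) Final Vowel Lowering: no change — [unevpaf]
  (3) Word-Final Devoicing: no change — [unevpaf]
  (4) Glottal Epenthesis: [unevpaf] → [hunevpaf]
  (5) Intervocalic Voicing: no change — [hunevpaf]
/gidtirku/:
  (1) Cluster Reduction: no change — [gidtirku]
  (2) Final Vowel Lowering: [gidtirku] → [gidtirko]
  (3) Word-Final Devoicing: no change — [gidtirko]
  (4) Glottal Epenthesis: no change — [gidtirko]
  (5) Intervocalic Voicing: no change — [gidtirko]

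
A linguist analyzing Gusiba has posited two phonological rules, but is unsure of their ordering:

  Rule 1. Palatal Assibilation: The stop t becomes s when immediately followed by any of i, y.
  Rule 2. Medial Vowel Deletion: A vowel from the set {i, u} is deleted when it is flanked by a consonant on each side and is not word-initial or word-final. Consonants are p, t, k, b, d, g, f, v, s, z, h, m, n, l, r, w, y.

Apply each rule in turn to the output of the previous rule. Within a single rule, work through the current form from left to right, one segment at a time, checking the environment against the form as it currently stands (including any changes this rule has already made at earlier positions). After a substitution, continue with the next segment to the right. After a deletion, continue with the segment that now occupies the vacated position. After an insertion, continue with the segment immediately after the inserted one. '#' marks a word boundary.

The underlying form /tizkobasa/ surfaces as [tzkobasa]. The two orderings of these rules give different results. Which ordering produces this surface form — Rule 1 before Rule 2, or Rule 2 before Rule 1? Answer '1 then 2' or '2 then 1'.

Order 1 then 2:
  1 Palatal Assibilation: [tizkobasa] → [sizkobasa]
  2 Medial Vowel Deletion: [sizkobasa] → [szkobasa]
  result: [szkobasa]
Order 2 then 1:
  2 Medial Vowel Deletion: [tizkobasa] → [tzkobasa]
  1 Palatal Assibilation: no change — [tzkobasa]
  result: [tzkobasa]

2 then 1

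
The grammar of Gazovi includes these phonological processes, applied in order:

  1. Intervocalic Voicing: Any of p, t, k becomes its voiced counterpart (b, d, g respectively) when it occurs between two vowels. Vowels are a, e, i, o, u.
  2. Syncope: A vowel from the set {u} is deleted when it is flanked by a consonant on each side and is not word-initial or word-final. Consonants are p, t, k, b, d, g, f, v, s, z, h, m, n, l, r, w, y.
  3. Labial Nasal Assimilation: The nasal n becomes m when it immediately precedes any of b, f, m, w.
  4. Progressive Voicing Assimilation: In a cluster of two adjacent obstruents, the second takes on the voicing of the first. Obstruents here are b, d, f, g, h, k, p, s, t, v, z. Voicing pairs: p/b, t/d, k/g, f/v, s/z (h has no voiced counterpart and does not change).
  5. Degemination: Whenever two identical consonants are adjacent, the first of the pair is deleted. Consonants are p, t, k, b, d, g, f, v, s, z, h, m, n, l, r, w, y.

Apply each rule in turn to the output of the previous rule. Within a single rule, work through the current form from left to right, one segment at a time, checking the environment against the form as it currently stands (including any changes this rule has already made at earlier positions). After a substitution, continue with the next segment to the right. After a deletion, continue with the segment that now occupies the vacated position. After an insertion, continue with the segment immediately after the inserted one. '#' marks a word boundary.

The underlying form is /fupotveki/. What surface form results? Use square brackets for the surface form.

1 Intervocalic Voicing: [fupotveki] → [fubotvegi]
2 Syncope: [fubotvegi] → [fbotvegi]
3 Labial Nasal Assimilation: no change — [fbotvegi]
4 Progressive Voicing Assimilation: [fbotvegi] → [fpotfegi]
5 Degemination: no change — [fpotfegi]

[fpotfegi]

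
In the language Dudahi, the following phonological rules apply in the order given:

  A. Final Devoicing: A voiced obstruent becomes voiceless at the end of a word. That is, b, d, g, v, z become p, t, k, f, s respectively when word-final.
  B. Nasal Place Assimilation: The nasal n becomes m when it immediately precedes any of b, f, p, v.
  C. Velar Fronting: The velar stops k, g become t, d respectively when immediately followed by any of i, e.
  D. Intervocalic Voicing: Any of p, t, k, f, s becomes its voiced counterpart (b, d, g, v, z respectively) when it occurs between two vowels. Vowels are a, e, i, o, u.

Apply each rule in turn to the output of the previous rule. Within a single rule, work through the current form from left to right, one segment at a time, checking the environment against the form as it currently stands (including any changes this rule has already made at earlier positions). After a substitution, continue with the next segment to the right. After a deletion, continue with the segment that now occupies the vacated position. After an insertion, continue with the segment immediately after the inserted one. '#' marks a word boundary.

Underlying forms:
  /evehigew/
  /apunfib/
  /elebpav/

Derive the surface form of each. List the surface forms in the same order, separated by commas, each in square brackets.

[evehidew], [abumfip], [elebpaf]

/evehigew/:
  A Final Devoicing: no change — [evehigew]
  B Nasal Place Assimilation: no change — [evehigew]
  C Velar Fronting: [evehigew] → [evehidew]
  D Intervocalic Voicing: no change — [evehidew]
/apunfib/:
  A Final Devoicing: [apunfib] → [apunfip]
  B Nasal Place Assimilation: [apunfip] → [apumfip]
  C Velar Fronting: no change — [apumfip]
  D Intervocalic Voicing: [apumfip] → [abumfip]
/elebpav/:
  A Final Devoicing: [elebpav] → [elebpaf]
  B Nasal Place Assimilation: no change — [elebpaf]
  C Velar Fronting: no change — [elebpaf]
  D Intervocalic Voicing: no change — [elebpaf]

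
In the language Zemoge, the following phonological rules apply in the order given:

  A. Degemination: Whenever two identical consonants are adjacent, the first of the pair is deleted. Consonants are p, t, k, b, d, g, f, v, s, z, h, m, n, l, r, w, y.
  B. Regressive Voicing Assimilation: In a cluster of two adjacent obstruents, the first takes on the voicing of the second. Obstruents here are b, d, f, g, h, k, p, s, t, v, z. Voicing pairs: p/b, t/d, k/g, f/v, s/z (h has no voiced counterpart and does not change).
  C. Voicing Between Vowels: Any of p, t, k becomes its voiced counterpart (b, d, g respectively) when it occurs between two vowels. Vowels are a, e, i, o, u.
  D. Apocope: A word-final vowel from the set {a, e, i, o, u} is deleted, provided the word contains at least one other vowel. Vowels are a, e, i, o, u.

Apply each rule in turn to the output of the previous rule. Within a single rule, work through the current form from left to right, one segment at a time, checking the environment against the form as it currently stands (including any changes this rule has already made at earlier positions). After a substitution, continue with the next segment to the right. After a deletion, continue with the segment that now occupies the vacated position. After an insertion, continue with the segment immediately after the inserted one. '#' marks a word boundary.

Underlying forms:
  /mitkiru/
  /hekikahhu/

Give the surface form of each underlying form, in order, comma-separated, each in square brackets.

[mitkir], [hegigah]

/mitkiru/:
  A Degemination: no change — [mitkiru]
  B Regressive Voicing Assimilation: no change — [mitkiru]
  C Voicing Between Vowels: no change — [mitkiru]
  D Apocope: [mitkiru] → [mitkir]
/hekikahhu/:
  A Degemination: [hekikahhu] → [hekikahu]
  B Regressive Voicing Assimilation: no change — [hekikahu]
  C Voicing Between Vowels: [hekikahu] → [hegigahu]
  D Apocope: [hegigahu] → [hegigah]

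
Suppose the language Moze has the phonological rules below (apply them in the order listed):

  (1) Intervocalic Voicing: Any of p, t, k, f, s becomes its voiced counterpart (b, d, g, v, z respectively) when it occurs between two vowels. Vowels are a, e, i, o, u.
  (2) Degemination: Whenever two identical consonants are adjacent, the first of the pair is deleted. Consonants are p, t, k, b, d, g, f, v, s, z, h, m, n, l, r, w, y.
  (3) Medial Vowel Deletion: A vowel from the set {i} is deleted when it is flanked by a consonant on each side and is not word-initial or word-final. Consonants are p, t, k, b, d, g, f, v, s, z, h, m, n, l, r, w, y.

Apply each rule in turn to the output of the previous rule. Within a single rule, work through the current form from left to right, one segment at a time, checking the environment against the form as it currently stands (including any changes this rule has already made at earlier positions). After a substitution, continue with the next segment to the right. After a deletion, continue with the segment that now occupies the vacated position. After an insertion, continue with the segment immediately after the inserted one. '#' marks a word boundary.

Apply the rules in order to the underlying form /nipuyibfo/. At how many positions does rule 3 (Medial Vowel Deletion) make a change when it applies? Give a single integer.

(1) Intervocalic Voicing: [nipuyibfo] → [nibuyibfo]
(2) Degemination: no change — [nibuyibfo]
(3) Medial Vowel Deletion: [nibuyibfo] → [nbuybfo]
Rule 3 changed 2 position(s).

2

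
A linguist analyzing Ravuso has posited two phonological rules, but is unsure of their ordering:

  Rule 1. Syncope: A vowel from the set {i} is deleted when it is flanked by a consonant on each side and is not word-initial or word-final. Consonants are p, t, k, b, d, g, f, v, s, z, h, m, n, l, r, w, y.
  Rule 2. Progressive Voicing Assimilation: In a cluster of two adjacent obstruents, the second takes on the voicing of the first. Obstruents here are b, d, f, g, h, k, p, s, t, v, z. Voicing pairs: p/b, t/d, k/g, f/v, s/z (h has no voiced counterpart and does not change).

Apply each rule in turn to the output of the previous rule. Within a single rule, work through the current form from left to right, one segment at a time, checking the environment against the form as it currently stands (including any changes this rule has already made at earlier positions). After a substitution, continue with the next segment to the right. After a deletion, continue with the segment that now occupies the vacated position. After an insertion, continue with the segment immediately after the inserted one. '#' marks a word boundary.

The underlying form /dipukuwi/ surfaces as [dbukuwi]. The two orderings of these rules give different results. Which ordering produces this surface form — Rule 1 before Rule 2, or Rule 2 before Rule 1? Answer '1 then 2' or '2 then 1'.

Order 1 then 2:
  1 Syncope: [dipukuwi] → [dpukuwi]
  2 Progressive Voicing Assimilation: [dpukuwi] → [dbukuwi]
  result: [dbukuwi]
Order 2 then 1:
  2 Progressive Voicing Assimilation: no change — [dipukuwi]
  1 Syncope: [dipukuwi] → [dpukuwi]
  result: [dpukuwi]

1 then 2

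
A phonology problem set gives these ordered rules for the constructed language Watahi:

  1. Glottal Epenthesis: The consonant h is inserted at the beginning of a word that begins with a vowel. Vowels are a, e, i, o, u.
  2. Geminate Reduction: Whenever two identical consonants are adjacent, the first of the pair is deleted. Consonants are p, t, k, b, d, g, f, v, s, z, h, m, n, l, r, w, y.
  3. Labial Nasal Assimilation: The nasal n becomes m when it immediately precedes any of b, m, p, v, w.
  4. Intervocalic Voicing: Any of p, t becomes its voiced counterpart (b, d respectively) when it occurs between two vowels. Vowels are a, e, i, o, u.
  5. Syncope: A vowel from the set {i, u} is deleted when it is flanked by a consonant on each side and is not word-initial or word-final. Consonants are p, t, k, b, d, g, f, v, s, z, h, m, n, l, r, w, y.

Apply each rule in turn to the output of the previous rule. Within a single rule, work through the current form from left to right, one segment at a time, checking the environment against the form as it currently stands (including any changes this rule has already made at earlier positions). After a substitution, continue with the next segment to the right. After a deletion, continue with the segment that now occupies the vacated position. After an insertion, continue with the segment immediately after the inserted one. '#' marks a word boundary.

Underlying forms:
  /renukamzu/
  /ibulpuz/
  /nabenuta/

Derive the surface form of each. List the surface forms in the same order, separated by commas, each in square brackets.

/renukamzu/:
  1 Glottal Epenthesis: no change — [renukamzu]
  2 Geminate Reduction: no change — [renukamzu]
  3 Labial Nasal Assimilation: no change — [renukamzu]
  4 Intervocalic Voicing: no change — [renukamzu]
  5 Syncope: [renukamzu] → [renkamzu]
/ibulpuz/:
  1 Glottal Epenthesis: [ibulpuz] → [hibulpuz]
  2 Geminate Reduction: no change — [hibulpuz]
  3 Labial Nasal Assimilation: no change — [hibulpuz]
  4 Intervocalic Voicing: no change — [hibulpuz]
  5 Syncope: [hibulpuz] → [hblpz]
/nabenuta/:
  1 Glottal Epenthesis: no change — [nabenuta]
  2 Geminate Reduction: no change — [nabenuta]
  3 Labial Nasal Assimilation: no change — [nabenuta]
  4 Intervocalic Voicing: [nabenuta] → [nabenuda]
  5 Syncope: [nabenuda] → [nabenda]

[renkamzu], [hblpz], [nabenda]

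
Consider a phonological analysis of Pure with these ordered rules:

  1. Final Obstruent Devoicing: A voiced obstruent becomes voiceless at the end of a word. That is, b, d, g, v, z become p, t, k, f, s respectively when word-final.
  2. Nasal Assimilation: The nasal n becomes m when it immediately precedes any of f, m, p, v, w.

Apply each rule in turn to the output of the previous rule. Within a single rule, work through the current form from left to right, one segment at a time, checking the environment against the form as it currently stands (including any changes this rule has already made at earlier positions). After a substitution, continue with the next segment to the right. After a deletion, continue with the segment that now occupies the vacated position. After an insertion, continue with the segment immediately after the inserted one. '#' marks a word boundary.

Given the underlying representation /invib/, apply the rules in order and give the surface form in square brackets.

1 Final Obstruent Devoicing: [invib] → [invip]
2 Nasal Assimilation: [invip] → [imvip]

[imvip]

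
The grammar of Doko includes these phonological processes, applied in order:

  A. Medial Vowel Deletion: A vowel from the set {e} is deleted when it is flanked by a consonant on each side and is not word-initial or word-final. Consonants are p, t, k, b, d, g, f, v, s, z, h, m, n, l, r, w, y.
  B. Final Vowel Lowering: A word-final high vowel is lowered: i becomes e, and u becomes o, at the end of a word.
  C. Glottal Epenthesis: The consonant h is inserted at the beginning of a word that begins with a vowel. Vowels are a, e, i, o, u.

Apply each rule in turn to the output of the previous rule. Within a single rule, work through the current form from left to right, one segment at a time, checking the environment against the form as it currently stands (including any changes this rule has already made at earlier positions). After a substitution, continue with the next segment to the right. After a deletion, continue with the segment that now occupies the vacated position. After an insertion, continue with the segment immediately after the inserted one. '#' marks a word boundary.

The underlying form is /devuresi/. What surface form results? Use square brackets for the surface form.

[dvurse]

A Medial Vowel Deletion: [devuresi] → [dvursi]
B Final Vowel Lowering: [dvursi] → [dvurse]
C Glottal Epenthesis: no change — [dvurse]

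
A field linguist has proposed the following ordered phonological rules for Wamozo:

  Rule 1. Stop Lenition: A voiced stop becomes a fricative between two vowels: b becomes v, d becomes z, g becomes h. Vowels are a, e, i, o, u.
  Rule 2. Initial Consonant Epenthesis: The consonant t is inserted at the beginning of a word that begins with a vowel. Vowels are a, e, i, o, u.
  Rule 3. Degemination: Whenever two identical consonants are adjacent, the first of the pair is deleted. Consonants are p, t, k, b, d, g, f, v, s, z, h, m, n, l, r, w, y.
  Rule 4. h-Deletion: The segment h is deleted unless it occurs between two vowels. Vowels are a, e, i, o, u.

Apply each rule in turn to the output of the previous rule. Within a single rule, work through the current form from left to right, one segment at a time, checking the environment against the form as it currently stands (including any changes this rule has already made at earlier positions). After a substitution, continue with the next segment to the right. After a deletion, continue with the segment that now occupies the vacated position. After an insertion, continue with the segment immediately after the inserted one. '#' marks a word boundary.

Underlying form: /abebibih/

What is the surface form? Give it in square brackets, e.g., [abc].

[tavevivi]

Rule 1 Stop Lenition: [abebibih] → [avevivih]
Rule 2 Initial Consonant Epenthesis: [avevivih] → [tavevivih]
Rule 3 Degemination: no change — [tavevivih]
Rule 4 h-Deletion: [tavevivih] → [tavevivi]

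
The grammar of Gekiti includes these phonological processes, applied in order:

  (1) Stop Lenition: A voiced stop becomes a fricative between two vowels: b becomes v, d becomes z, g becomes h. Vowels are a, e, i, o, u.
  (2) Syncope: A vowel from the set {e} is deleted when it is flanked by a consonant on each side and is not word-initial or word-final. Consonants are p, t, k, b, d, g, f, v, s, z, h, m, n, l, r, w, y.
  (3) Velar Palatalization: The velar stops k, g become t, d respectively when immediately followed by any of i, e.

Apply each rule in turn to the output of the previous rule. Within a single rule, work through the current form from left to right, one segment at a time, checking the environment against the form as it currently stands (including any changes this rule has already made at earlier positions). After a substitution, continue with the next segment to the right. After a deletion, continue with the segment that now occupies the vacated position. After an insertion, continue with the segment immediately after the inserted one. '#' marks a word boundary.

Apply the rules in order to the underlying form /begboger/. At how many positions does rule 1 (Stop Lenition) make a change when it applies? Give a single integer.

(1) Stop Lenition: [begboger] → [begboher]
(2) Syncope: [begboher] → [bgbohr]
(3) Velar Palatalization: no change — [bgbohr]
Rule 1 changed 1 position(s).

1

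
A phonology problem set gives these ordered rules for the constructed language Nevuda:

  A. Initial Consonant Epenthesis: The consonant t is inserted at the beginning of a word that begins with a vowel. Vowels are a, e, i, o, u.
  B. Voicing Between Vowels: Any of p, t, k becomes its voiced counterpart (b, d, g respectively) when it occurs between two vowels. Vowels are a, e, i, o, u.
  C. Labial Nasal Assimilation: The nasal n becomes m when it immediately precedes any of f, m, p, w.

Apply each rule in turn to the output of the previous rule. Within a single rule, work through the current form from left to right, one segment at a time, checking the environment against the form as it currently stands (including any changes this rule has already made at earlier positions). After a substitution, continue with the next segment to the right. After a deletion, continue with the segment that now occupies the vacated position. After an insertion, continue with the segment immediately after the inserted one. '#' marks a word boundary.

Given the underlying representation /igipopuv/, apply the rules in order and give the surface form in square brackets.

A Initial Consonant Epenthesis: [igipopuv] → [tigipopuv]
B Voicing Between Vowels: [tigipopuv] → [tigibobuv]
C Labial Nasal Assimilation: no change — [tigibobuv]

[tigibobuv]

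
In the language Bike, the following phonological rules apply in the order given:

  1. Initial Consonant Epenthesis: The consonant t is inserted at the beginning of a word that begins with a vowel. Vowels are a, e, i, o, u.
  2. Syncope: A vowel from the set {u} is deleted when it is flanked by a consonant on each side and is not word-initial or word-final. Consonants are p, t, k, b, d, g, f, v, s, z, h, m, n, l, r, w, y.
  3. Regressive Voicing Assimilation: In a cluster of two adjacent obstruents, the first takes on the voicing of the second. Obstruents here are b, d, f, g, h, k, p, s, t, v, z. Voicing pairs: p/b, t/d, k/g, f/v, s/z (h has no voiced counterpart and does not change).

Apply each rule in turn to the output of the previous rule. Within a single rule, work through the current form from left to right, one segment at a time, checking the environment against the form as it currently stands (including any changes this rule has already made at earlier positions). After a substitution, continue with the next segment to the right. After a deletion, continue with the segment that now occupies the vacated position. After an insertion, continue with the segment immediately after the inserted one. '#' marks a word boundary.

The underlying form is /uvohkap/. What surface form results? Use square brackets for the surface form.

[dvohkap]

1 Initial Consonant Epenthesis: [uvohkap] → [tuvohkap]
2 Syncope: [tuvohkap] → [tvohkap]
3 Regressive Voicing Assimilation: [tvohkap] → [dvohkap]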